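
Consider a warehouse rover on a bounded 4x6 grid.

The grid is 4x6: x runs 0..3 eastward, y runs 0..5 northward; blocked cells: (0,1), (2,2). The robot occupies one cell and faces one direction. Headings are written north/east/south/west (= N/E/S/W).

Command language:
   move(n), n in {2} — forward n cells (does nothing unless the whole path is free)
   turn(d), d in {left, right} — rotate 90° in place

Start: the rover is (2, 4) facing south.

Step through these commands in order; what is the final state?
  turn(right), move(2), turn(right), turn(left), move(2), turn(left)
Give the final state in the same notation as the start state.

initial: (2, 4) facing south
1. turn(right) → (2, 4) facing west
2. move(2) → (0, 4) facing west
3. turn(right) → (0, 4) facing north
4. turn(left) → (0, 4) facing west
5. move(2) → (0, 4) facing west
6. turn(left) → (0, 4) facing south

(0, 4) facing south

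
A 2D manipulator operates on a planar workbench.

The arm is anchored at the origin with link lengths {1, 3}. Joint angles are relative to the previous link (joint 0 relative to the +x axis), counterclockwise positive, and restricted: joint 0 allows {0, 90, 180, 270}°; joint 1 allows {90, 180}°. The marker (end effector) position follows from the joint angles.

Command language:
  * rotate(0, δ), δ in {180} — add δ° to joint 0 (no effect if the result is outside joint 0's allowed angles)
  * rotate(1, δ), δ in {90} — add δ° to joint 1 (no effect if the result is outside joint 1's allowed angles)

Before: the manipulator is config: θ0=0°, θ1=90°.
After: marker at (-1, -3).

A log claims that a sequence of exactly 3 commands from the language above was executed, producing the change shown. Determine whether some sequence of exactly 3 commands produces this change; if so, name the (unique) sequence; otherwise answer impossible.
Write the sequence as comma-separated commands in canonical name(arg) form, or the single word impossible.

rotate(0, 180), rotate(0, 180), rotate(0, 180)

initial: config: θ0=0°, θ1=90°
[1] after rotate(0, 180): config: θ0=180°, θ1=90°
[2] after rotate(0, 180): config: θ0=0°, θ1=90°
[3] after rotate(0, 180): config: θ0=180°, θ1=90°
uniquely the one of 8 3-step routes that fits.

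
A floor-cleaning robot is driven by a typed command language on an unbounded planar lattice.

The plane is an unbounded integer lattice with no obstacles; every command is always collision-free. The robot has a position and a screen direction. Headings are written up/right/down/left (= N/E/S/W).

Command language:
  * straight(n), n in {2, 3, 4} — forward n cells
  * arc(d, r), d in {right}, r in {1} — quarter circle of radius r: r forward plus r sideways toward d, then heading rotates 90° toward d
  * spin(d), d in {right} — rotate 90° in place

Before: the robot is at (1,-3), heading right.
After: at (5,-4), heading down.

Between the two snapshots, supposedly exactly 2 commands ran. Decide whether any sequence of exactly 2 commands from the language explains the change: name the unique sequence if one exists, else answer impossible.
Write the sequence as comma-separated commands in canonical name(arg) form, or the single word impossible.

straight(3), arc(right, 1)

key: cell and facing (now S) both changed — the 2 commands mix motion and turning
t0: at (1,-3), heading right
t=1 straight(3) ⇒ at (4,-3), heading right
t=2 arc(right, 1) ⇒ at (5,-4), heading down
no rival 2-sequence matches.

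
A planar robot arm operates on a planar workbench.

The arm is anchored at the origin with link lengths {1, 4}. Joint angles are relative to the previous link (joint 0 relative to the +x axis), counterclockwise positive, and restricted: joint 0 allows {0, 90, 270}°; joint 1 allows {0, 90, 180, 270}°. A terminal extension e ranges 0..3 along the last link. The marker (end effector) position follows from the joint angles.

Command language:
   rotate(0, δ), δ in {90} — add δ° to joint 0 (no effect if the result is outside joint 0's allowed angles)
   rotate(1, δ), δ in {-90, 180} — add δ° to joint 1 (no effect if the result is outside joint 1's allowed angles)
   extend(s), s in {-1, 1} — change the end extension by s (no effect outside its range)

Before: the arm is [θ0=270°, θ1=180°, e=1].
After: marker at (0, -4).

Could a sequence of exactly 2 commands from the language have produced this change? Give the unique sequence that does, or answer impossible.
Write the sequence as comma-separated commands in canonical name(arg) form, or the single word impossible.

rotate(0, 90), rotate(0, 90)

begin: [θ0=270°, θ1=180°, e=1]
t=1 rotate(0, 90) ⇒ [θ0=0°, θ1=180°, e=1]
t=2 rotate(0, 90) ⇒ [θ0=90°, θ1=180°, e=1]
uniquely the one of 25 2-step routes that fits.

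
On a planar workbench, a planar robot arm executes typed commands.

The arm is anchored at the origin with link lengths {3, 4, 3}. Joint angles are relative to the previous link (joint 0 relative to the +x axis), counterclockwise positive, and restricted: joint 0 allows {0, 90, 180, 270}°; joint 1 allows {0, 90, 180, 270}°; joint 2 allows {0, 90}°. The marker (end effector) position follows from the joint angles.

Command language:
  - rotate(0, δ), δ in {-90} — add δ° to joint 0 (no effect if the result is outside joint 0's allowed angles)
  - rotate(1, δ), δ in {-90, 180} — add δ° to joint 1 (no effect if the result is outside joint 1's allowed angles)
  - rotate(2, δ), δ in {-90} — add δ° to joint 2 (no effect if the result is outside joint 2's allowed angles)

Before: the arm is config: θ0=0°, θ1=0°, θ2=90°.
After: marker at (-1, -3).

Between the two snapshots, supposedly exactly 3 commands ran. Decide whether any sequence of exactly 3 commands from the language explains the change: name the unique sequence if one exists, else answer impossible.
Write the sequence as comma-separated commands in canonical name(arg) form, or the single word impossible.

from: config: θ0=0°, θ1=0°, θ2=90°
t=1 rotate(1, 180) ⇒ config: θ0=0°, θ1=180°, θ2=90°
t=2 rotate(1, 180) ⇒ config: θ0=0°, θ1=0°, θ2=90°
t=3 rotate(1, 180) ⇒ config: θ0=0°, θ1=180°, θ2=90°
uniquely the one of 64 3-step routes that fits.

rotate(1, 180), rotate(1, 180), rotate(1, 180)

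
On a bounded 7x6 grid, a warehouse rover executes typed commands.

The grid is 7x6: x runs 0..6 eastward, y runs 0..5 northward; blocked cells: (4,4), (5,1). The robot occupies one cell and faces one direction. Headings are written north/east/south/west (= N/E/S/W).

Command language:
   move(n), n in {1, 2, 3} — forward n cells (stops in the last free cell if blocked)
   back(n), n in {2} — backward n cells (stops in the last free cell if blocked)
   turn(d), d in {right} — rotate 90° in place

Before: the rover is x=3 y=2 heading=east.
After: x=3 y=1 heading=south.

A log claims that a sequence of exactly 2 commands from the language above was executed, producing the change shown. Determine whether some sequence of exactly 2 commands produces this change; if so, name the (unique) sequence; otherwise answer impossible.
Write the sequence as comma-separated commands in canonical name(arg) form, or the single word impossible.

turn(right), move(1)

key: order matters: swapping turn(right) and move(1) lands elsewhere
start: x=3 y=2 heading=east
t=1 turn(right) ⇒ x=3 y=2 heading=south
t=2 move(1) ⇒ x=3 y=1 heading=south
no other 2-command option fits: unique.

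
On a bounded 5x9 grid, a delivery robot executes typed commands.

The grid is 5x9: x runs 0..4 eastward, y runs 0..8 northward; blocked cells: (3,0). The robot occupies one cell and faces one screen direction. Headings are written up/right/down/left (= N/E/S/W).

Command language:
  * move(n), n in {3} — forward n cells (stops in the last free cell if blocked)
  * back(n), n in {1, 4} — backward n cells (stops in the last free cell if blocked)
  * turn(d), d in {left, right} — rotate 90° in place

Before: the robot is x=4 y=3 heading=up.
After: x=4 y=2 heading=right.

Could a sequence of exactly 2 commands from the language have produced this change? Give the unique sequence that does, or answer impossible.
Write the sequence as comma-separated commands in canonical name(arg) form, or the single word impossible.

key: position moved to (4,2) AND the heading swung to E — translation plus rotation needed
from: x=4 y=3 heading=up
t=1 back(1) ⇒ x=4 y=2 heading=up
t=2 turn(right) ⇒ x=4 y=2 heading=right
all 25 alternatives checked — unique.

back(1), turn(right)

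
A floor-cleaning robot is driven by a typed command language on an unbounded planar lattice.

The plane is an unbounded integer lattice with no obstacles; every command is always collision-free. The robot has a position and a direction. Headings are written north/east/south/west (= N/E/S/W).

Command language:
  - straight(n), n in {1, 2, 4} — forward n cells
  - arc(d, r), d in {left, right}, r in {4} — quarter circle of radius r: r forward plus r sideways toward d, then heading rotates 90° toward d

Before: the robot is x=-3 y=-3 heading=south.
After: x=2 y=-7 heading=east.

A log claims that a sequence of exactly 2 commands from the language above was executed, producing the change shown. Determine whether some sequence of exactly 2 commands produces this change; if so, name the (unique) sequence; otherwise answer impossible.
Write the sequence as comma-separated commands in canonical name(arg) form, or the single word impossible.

key: position moved to (2,-7) AND the heading swung to E — translation plus rotation needed
start: x=-3 y=-3 heading=south
1. arc(left, 4) → x=1 y=-7 heading=east
2. straight(1) → x=2 y=-7 heading=east
no rival 2-sequence matches.

arc(left, 4), straight(1)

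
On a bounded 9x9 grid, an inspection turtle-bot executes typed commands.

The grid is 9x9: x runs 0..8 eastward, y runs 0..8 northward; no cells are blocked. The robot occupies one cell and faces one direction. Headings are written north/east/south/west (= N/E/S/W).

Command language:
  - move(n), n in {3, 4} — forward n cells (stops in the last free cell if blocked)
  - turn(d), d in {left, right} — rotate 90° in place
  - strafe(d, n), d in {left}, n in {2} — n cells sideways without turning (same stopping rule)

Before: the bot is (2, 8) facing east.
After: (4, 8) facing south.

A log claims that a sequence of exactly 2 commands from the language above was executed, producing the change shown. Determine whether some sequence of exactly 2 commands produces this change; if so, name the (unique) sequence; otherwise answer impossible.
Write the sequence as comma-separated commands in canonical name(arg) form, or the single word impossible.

turn(right), strafe(left, 2)

key: running strafe(left, 2) before turn(right) would end elsewhere — order is forced
t0: (2, 8) facing east
[1] after turn(right): (2, 8) facing south
[2] after strafe(left, 2): (4, 8) facing south
no other 2-command option fits: unique.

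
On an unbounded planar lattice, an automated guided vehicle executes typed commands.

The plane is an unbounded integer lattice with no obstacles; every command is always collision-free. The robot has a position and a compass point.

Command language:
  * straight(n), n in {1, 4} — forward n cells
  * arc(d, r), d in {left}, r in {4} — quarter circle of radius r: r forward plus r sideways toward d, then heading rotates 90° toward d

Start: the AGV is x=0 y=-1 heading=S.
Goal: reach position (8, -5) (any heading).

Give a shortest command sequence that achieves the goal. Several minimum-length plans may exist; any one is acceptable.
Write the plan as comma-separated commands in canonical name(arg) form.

arc(left, 4), straight(4)

start: x=0 y=-1 heading=S
t=1 arc(left, 4) ⇒ x=4 y=-5 heading=E
t=2 straight(4) ⇒ x=8 y=-5 heading=E
shorter routes all fall short; 2 is best.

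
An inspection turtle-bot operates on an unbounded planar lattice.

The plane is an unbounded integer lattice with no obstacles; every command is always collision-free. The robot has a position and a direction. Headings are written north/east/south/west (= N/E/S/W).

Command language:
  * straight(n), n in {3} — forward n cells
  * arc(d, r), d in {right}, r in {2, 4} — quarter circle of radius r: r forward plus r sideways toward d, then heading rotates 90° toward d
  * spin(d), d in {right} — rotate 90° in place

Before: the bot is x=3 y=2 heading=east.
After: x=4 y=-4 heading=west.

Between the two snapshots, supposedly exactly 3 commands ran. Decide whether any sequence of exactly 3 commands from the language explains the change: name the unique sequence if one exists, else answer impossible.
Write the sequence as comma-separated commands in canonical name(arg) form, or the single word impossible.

key: cell and facing (now W) both changed — the 3 commands mix motion and turning
start: x=3 y=2 heading=east
step 1 (straight(3)): x=6 y=2 heading=east
step 2 (arc(right, 2)): x=8 y=0 heading=south
step 3 (arc(right, 4)): x=4 y=-4 heading=west
all 64 alternatives checked — unique.

straight(3), arc(right, 2), arc(right, 4)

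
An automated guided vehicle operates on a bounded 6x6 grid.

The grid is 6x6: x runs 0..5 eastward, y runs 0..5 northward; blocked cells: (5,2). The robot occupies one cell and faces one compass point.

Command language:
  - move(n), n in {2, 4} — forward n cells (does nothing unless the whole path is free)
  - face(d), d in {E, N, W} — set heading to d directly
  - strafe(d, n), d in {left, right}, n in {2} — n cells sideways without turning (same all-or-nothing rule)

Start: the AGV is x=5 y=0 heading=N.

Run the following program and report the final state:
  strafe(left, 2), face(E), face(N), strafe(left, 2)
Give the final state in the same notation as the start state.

x=1 y=0 heading=N

initial: x=5 y=0 heading=N
step 1 (strafe(left, 2)): x=3 y=0 heading=N
step 2 (face(E)): x=3 y=0 heading=E
step 3 (face(N)): x=3 y=0 heading=N
step 4 (strafe(left, 2)): x=1 y=0 heading=N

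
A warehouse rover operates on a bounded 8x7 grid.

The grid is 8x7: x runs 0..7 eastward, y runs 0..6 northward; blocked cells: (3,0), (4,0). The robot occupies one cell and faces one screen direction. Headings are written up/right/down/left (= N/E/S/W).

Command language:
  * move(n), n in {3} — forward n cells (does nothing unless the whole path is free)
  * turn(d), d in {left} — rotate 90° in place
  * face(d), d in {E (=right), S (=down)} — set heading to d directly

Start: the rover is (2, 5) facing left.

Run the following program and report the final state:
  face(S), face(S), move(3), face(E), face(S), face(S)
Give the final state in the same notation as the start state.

begin: (2, 5) facing left
step 1 (face(S)): (2, 5) facing down
step 2 (face(S)): (2, 5) facing down
step 3 (move(3)): (2, 2) facing down
step 4 (face(E)): (2, 2) facing right
step 5 (face(S)): (2, 2) facing down
step 6 (face(S)): (2, 2) facing down

(2, 2) facing down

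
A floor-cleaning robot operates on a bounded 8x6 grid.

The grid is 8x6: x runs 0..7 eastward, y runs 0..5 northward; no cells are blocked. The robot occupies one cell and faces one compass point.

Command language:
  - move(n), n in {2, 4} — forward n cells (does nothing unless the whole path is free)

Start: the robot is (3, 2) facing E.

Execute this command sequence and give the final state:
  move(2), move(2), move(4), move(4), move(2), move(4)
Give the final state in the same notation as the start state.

begin: (3, 2) facing E
1. move(2) → (5, 2) facing E
2. move(2) → (7, 2) facing E
3. move(4) → (7, 2) facing E
4. move(4) → (7, 2) facing E
5. move(2) → (7, 2) facing E
6. move(4) → (7, 2) facing E

(7, 2) facing E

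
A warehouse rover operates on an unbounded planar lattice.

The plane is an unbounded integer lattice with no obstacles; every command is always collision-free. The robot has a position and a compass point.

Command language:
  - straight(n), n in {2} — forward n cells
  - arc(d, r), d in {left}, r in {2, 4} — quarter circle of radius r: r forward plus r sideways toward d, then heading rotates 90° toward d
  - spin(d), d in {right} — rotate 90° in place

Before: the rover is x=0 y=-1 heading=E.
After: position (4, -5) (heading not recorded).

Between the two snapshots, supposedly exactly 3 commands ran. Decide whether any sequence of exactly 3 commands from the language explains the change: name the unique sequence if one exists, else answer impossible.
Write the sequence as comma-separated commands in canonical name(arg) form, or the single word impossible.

start: x=0 y=-1 heading=E
[1] after spin(right): x=0 y=-1 heading=S
[2] after arc(left, 4): x=4 y=-5 heading=E
[3] after spin(right): x=4 y=-5 heading=S
uniquely the one of 64 3-step routes that fits.

spin(right), arc(left, 4), spin(right)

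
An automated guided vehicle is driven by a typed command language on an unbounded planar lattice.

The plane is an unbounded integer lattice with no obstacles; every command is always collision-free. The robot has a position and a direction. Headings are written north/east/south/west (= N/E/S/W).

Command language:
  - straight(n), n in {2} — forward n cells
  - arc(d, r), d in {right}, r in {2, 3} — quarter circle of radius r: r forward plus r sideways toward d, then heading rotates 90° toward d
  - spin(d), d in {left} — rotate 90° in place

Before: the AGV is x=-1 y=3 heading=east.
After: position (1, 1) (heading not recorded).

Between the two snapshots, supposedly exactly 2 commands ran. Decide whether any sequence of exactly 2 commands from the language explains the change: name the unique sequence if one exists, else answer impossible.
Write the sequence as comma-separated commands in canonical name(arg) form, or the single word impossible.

arc(right, 2), spin(left)

key: order matters: swapping arc(right, 2) and spin(left) lands elsewhere
from: x=-1 y=3 heading=east
1. arc(right, 2) → x=1 y=1 heading=south
2. spin(left) → x=1 y=1 heading=east
no rival 2-sequence matches.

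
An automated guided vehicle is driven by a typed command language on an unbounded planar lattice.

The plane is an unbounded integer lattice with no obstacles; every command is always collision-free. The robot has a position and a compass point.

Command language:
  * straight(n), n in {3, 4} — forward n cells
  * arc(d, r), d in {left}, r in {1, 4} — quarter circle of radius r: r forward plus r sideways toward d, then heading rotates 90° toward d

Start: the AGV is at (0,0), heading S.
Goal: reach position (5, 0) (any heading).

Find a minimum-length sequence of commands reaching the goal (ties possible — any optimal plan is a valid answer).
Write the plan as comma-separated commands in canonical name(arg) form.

straight(3), arc(left, 1), arc(left, 4)

start: at (0,0), heading S
t=1 straight(3) ⇒ at (0,-3), heading S
t=2 arc(left, 1) ⇒ at (1,-4), heading E
t=3 arc(left, 4) ⇒ at (5,0), heading N
no 2-step plan works, so 3 is optimal.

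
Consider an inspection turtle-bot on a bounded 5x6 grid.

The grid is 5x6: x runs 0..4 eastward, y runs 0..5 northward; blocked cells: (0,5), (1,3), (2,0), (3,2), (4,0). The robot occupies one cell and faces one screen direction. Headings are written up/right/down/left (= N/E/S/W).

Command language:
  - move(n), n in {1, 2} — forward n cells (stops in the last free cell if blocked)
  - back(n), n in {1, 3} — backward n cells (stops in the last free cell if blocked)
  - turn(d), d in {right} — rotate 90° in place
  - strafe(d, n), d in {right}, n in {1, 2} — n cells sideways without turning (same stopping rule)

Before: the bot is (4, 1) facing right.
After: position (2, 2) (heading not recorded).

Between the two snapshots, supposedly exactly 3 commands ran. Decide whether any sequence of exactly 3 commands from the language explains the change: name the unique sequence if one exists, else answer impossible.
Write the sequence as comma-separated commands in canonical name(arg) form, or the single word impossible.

turn(right), strafe(right, 2), back(1)

key: order matters: swapping turn(right) and back(1) lands elsewhere
begin: (4, 1) facing right
t=1 turn(right) ⇒ (4, 1) facing down
t=2 strafe(right, 2) ⇒ (2, 1) facing down
t=3 back(1) ⇒ (2, 2) facing down
no other 3-command option fits: unique.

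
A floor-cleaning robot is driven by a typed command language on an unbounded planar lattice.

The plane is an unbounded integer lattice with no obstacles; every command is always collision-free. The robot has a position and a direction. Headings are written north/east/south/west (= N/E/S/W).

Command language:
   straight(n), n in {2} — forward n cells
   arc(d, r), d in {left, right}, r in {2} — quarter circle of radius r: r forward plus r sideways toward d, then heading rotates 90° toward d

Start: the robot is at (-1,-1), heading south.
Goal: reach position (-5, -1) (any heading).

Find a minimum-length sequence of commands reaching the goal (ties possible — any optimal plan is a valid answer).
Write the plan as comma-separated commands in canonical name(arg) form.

arc(right, 2), arc(right, 2)

from: at (-1,-1), heading south
step 1 (arc(right, 2)): at (-3,-3), heading west
step 2 (arc(right, 2)): at (-5,-1), heading north
nothing shorter than 2 reaches the goal.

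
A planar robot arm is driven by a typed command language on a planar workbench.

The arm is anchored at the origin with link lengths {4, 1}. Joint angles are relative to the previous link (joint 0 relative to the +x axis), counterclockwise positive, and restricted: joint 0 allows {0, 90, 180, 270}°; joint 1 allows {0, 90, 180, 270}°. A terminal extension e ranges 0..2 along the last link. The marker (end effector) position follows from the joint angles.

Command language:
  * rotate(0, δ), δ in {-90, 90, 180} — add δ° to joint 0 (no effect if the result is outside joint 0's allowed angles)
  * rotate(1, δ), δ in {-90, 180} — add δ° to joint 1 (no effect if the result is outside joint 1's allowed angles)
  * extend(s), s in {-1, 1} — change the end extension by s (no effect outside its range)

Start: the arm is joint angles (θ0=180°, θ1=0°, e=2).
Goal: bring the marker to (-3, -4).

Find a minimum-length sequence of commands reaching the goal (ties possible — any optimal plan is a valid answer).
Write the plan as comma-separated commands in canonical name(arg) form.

t0: joint angles (θ0=180°, θ1=0°, e=2)
step 1 (rotate(1, -90)): joint angles (θ0=180°, θ1=270°, e=2)
step 2 (rotate(0, 90)): joint angles (θ0=270°, θ1=270°, e=2)
minimal: 2 command(s), checked below 2.

rotate(1, -90), rotate(0, 90)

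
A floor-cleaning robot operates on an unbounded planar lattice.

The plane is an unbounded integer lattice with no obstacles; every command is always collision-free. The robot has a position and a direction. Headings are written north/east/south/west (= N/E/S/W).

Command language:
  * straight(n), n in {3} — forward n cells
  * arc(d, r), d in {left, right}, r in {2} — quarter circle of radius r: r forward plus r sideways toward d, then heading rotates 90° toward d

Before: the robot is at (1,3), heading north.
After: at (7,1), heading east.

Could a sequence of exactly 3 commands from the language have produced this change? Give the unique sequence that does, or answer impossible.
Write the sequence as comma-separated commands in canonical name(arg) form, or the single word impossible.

key: order matters: swapping arc(right, 2) and arc(left, 2) lands elsewhere
start: at (1,3), heading north
[1] after arc(right, 2): at (3,5), heading east
[2] after arc(right, 2): at (5,3), heading south
[3] after arc(left, 2): at (7,1), heading east
all 27 alternatives checked — unique.

arc(right, 2), arc(right, 2), arc(left, 2)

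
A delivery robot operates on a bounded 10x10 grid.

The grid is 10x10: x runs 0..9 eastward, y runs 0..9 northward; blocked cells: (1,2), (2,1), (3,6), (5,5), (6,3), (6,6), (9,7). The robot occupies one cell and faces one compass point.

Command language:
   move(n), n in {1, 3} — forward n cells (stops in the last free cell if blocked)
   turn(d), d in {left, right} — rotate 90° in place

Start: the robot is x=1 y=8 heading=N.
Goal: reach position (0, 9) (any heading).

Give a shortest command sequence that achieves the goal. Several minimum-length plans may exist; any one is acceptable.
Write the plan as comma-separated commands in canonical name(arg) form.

move(1), turn(left), move(1)

start: x=1 y=8 heading=N
step 1 (move(1)): x=1 y=9 heading=N
step 2 (turn(left)): x=1 y=9 heading=W
step 3 (move(1)): x=0 y=9 heading=W
minimal: 3 command(s), checked below 3.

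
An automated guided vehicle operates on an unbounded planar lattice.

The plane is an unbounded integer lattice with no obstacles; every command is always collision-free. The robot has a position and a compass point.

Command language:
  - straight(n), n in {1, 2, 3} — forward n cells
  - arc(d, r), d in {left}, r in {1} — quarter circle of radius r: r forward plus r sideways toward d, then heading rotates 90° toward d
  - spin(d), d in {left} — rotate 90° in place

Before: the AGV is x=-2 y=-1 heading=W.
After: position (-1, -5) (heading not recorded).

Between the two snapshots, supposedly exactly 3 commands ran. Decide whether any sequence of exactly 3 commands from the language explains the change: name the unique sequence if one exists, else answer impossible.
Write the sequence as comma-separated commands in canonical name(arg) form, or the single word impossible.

key: order matters: swapping spin(left) and arc(left, 1) lands elsewhere
initial: x=-2 y=-1 heading=W
t=1 spin(left) ⇒ x=-2 y=-1 heading=S
t=2 straight(3) ⇒ x=-2 y=-4 heading=S
t=3 arc(left, 1) ⇒ x=-1 y=-5 heading=E
no rival 3-sequence matches.

spin(left), straight(3), arc(left, 1)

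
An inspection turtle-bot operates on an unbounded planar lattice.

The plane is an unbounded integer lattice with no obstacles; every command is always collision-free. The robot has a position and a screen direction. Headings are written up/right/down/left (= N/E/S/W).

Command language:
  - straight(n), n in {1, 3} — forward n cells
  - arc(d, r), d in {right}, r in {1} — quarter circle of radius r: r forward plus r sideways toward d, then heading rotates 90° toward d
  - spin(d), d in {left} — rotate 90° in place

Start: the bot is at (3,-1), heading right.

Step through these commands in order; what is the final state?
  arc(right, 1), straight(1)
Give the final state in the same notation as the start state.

initial: at (3,-1), heading right
step 1 (arc(right, 1)): at (4,-2), heading down
step 2 (straight(1)): at (4,-3), heading down

at (4,-3), heading down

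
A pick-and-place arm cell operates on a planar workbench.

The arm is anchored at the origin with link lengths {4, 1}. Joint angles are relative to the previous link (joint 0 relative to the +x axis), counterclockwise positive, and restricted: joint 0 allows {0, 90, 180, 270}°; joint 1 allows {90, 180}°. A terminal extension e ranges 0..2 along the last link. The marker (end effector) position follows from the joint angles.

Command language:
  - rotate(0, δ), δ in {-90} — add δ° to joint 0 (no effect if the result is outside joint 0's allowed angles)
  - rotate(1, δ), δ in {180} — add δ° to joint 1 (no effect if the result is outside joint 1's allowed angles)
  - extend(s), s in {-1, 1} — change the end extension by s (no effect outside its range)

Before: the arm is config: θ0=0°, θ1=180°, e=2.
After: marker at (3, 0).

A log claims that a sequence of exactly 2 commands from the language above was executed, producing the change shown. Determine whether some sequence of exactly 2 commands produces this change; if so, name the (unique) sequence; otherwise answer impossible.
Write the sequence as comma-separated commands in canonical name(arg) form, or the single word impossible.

extend(-1), extend(-1)

start: config: θ0=0°, θ1=180°, e=2
step 1 (extend(-1)): config: θ0=0°, θ1=180°, e=1
step 2 (extend(-1)): config: θ0=0°, θ1=180°, e=0
uniquely the one of 16 2-step routes that fits.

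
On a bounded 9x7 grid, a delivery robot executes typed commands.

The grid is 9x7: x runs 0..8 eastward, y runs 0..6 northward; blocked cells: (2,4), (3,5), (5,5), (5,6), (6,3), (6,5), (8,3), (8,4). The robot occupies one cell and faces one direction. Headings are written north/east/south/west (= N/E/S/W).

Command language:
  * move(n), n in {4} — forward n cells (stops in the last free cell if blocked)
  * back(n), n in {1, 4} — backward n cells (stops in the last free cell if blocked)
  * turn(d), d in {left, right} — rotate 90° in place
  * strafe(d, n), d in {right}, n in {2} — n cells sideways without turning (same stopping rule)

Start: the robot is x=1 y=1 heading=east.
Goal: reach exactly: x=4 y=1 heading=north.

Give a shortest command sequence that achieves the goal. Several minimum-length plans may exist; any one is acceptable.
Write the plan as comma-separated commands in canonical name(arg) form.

move(4), back(1), turn(left)

t0: x=1 y=1 heading=east
[1] after move(4): x=5 y=1 heading=east
[2] after back(1): x=4 y=1 heading=east
[3] after turn(left): x=4 y=1 heading=north
nothing shorter than 3 reaches the goal.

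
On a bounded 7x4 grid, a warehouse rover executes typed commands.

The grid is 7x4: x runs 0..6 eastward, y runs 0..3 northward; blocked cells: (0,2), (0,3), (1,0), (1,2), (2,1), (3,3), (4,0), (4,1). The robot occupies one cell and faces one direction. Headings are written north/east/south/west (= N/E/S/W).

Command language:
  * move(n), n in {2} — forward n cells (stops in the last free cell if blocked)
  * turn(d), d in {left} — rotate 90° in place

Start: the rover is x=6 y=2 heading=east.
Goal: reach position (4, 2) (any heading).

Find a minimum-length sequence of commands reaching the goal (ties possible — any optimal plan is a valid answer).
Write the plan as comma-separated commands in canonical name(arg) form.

turn(left), turn(left), move(2)

from: x=6 y=2 heading=east
[1] after turn(left): x=6 y=2 heading=north
[2] after turn(left): x=6 y=2 heading=west
[3] after move(2): x=4 y=2 heading=west
minimal: 3 command(s), checked below 3.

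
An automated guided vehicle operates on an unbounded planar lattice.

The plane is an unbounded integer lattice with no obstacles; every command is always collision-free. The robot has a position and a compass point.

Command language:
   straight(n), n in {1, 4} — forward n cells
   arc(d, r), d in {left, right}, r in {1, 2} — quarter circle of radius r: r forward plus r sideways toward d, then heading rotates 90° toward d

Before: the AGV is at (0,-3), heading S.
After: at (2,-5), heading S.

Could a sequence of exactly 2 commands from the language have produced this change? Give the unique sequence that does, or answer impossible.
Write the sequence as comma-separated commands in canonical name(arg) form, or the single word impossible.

arc(left, 1), arc(right, 1)

key: heading stays S — rotations cancel among the 2 commands
begin: at (0,-3), heading S
1. arc(left, 1) → at (1,-4), heading E
2. arc(right, 1) → at (2,-5), heading S
uniquely the one of 36 2-step routes that fits.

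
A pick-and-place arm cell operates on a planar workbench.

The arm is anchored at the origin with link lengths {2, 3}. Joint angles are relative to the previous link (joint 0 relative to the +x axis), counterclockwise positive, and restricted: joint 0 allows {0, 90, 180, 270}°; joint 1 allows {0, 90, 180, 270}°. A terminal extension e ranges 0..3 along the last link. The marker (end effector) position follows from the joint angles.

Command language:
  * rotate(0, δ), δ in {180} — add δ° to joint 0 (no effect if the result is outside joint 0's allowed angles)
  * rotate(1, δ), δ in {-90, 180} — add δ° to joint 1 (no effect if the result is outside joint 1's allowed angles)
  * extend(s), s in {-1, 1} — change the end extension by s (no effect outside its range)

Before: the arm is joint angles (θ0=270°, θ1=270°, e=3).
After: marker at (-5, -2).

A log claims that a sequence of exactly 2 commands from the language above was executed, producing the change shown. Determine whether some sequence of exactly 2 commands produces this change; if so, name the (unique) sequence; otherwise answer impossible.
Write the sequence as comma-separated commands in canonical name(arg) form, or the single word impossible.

key: order matters: swapping extend(1) and extend(-1) lands elsewhere
start: joint angles (θ0=270°, θ1=270°, e=3)
step 1 (extend(1)): joint angles (θ0=270°, θ1=270°, e=3)
step 2 (extend(-1)): joint angles (θ0=270°, θ1=270°, e=2)
no other 2-command option fits: unique.

extend(1), extend(-1)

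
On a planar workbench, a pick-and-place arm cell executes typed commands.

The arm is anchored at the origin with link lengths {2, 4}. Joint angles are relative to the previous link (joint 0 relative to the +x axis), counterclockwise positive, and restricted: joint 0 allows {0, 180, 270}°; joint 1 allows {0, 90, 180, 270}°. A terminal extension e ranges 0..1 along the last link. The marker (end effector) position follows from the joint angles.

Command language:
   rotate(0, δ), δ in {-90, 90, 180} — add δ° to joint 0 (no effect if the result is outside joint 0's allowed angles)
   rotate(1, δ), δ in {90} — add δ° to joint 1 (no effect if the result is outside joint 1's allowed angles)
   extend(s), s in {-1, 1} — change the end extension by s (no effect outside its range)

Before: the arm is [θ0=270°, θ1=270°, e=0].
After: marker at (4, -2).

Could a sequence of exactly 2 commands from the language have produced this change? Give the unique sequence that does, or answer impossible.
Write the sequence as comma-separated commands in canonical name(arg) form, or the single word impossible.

rotate(1, 90), rotate(1, 90)

initial: [θ0=270°, θ1=270°, e=0]
t=1 rotate(1, 90) ⇒ [θ0=270°, θ1=0°, e=0]
t=2 rotate(1, 90) ⇒ [θ0=270°, θ1=90°, e=0]
uniquely the one of 36 2-step routes that fits.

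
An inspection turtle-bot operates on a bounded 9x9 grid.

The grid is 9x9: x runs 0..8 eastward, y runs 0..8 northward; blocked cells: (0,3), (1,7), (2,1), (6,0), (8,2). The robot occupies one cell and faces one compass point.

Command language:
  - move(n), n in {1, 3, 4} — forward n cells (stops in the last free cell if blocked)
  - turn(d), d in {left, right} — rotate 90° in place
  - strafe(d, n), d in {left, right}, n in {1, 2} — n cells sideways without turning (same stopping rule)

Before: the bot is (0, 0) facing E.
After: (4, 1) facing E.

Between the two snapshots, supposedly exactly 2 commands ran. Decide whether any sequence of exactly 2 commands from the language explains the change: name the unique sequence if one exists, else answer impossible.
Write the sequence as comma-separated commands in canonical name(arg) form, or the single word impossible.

move(4), strafe(left, 1)

key: heading stays E — no command in the sequence turns
t0: (0, 0) facing E
[1] after move(4): (4, 0) facing E
[2] after strafe(left, 1): (4, 1) facing E
no rival 2-sequence matches.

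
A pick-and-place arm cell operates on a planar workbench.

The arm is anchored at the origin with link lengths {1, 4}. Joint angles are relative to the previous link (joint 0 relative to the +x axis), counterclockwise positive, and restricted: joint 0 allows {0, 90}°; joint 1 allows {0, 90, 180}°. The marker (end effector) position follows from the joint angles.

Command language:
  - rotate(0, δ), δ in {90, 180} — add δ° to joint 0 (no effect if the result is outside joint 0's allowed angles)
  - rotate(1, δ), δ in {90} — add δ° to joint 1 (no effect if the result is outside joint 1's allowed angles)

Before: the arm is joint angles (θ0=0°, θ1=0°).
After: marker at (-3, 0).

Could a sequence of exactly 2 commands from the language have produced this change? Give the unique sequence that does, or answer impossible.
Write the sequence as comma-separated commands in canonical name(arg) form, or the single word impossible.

rotate(1, 90), rotate(1, 90)

start: joint angles (θ0=0°, θ1=0°)
[1] after rotate(1, 90): joint angles (θ0=0°, θ1=90°)
[2] after rotate(1, 90): joint angles (θ0=0°, θ1=180°)
no other 2-command option fits: unique.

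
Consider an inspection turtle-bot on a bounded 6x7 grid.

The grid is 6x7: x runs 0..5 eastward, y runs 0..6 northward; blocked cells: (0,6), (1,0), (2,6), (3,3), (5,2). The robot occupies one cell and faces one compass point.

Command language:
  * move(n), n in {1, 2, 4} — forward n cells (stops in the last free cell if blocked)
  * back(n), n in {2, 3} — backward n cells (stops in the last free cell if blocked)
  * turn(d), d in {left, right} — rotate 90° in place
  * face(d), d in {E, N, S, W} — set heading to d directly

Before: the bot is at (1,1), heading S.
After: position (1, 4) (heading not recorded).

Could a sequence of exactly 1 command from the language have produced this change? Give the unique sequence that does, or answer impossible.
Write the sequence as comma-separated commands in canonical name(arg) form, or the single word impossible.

back(3)

from: at (1,1), heading S
1. back(3) → at (1,4), heading S
no other 1-command option fits: unique.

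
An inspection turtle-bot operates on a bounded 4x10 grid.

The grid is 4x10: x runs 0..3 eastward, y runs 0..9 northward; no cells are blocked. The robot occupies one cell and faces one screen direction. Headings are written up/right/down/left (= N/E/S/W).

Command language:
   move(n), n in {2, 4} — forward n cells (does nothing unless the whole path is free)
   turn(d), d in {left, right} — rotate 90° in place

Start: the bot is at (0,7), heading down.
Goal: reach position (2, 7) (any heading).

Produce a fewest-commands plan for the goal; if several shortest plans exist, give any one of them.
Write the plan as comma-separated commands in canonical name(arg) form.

turn(left), move(2)

start: at (0,7), heading down
t=1 turn(left) ⇒ at (0,7), heading right
t=2 move(2) ⇒ at (2,7), heading right
no 1-step plan works, so 2 is optimal.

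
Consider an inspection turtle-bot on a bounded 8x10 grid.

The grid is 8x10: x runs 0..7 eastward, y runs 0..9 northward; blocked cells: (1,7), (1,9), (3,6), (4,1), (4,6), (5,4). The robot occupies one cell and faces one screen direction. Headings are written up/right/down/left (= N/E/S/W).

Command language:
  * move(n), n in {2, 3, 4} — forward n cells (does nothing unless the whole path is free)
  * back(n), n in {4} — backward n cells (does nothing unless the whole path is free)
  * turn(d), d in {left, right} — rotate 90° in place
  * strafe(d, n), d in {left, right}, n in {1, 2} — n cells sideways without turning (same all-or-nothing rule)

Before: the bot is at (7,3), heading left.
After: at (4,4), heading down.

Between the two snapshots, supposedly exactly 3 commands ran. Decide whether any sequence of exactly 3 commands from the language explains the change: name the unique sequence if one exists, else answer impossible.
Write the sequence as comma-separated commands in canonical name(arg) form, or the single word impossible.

key: position moved to (4,4) AND the heading swung to S — translation plus rotation needed
t0: at (7,3), heading left
step 1 (move(3)): at (4,3), heading left
step 2 (strafe(right, 1)): at (4,4), heading left
step 3 (turn(left)): at (4,4), heading down
no rival 3-sequence matches.

move(3), strafe(right, 1), turn(left)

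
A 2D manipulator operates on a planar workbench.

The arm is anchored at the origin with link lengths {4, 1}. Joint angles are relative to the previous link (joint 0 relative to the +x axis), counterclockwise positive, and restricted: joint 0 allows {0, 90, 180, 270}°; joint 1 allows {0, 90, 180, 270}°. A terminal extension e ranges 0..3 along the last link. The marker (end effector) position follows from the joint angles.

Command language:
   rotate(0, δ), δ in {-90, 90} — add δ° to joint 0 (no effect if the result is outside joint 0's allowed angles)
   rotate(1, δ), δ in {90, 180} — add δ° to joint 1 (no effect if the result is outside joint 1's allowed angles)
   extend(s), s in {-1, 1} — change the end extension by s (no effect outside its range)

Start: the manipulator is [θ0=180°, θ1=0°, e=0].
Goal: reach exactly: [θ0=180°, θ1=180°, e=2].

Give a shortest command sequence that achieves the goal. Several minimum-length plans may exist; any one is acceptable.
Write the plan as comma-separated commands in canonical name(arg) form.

begin: [θ0=180°, θ1=0°, e=0]
step 1 (rotate(1, 180)): [θ0=180°, θ1=180°, e=0]
step 2 (extend(1)): [θ0=180°, θ1=180°, e=1]
step 3 (extend(1)): [θ0=180°, θ1=180°, e=2]
no 2-step plan works, so 3 is optimal.

rotate(1, 180), extend(1), extend(1)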